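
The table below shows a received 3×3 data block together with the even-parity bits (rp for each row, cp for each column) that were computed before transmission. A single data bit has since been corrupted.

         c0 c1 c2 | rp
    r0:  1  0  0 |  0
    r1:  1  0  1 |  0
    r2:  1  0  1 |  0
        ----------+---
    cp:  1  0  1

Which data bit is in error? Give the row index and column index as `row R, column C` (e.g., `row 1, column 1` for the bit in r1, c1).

Recompute each row's even parity and compare to rp:
  r0: data parity 1, sent rp 0 → mismatch
  r1: data parity 0, sent rp 0 → ok
  r2: data parity 0, sent rp 0 → ok
Recompute each column's even parity and compare to cp:
  c0: data parity 1, sent cp 1 → ok
  c1: data parity 0, sent cp 0 → ok
  c2: data parity 0, sent cp 1 → mismatch
Exactly one row (r0) and one column (c2) fail → the flipped bit is at their intersection.

row 0, column 2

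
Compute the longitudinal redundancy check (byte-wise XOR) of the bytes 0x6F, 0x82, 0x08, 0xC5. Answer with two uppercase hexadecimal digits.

XOR the bytes together:
  start with 0x6F
  0x6F ⊕ 0x82 = 0xED
  0xED ⊕ 0x08 = 0xE5
  0xE5 ⊕ 0xC5 = 0x20

20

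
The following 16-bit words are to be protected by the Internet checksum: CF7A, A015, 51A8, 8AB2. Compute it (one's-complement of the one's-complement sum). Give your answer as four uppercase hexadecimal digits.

B414

One's-complement addition (fold any carry out of bit 15 back into bit 0):
  0xCF7A + 0xA015 = 0x16F8F → wrap carry → 0x6F90
  0x6F90 + 0x51A8 = 0x0C138
  0xC138 + 0x8AB2 = 0x14BEA → wrap carry → 0x4BEB
One's-complement sum = 0x4BEB.
Checksum = ~0x4BEB & 0xFFFF = 0xB414.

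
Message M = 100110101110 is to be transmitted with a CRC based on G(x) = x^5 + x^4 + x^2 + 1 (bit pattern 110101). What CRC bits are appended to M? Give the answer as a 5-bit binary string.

10110

Append 5 zeros: 10011010111000000. Divide by 110101 (XOR where the leading bit is 1):
  pos 0: 100110 XOR 110101 = 010011
  pos 1: 100111 XOR 110101 = 010010
  pos 2: 100100 XOR 110101 = 010001
  pos 3: 100011 XOR 110101 = 010110
  pos 4: 101101 XOR 110101 = 011000
  pos 5: 110001 XOR 110101 = 000100
  pos 8: 100000 XOR 110101 = 010101
  pos 9: 101010 XOR 110101 = 011111
  pos 10: 111110 XOR 110101 = 001011
Remainder (last 5 bits) = 10110. This is the CRC / FCS.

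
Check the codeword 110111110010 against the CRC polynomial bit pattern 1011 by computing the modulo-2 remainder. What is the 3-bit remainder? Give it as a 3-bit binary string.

000

Modulo-2 division of 110111110010 by 1011:
  pos 0: 1101 XOR 1011 = 0110
  pos 1: 1101 XOR 1011 = 0110
  pos 2: 1101 XOR 1011 = 0110
  pos 3: 1101 XOR 1011 = 0110
  pos 4: 1101 XOR 1011 = 0110
  pos 5: 1100 XOR 1011 = 0111
  pos 6: 1110 XOR 1011 = 0101
  pos 7: 1011 XOR 1011 = 0000
Remainder = 000 (zero — the frame passes the CRC check).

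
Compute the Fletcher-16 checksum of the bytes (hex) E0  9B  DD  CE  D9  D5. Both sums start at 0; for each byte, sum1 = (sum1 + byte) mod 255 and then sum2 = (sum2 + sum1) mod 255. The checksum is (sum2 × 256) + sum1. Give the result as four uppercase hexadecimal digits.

Running sums (mod 255):
  after byte 0 (E0): sum1=224, sum2=224
  after byte 1 (9B): sum1=124, sum2=93
  after byte 2 (DD): sum1=90, sum2=183
  after byte 3 (CE): sum1=41, sum2=224
  after byte 4 (D9): sum1=3, sum2=227
  after byte 5 (D5): sum1=216, sum2=188
Checksum = sum2·256 + sum1 = 188·256 + 216 = 48344 = 0xBCD8.

BCD8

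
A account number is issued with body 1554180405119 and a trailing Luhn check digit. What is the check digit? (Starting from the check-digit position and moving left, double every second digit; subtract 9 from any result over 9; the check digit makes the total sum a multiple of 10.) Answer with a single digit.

7

Partial digits right→left: 9 1 1 5 0 4 0 8 1 4 5 5 1
Double every second digit counting from the check-digit position (so the 1st, 3rd, 5th, ... of the partial from the right).
  doubled (with −9 where >9): 9 2 0 0 2 1 2 → sum 16
  kept as-is: 1 5 4 8 4 5 → sum 27
Total = 16 + 27 = 43.
Check digit = (10 − (43 mod 10)) mod 10 = 7.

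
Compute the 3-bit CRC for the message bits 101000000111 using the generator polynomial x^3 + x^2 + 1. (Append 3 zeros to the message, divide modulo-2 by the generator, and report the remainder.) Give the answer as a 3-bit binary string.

Append 3 zeros: 101000000111000. Divide by 1101 (XOR where the leading bit is 1):
  pos 0: 1010 XOR 1101 = 0111
  pos 1: 1110 XOR 1101 = 0011
  pos 3: 1100 XOR 1101 = 0001
  pos 6: 1001 XOR 1101 = 0100
  pos 7: 1001 XOR 1101 = 0100
  pos 8: 1001 XOR 1101 = 0100
  pos 9: 1000 XOR 1101 = 0101
  pos 10: 1010 XOR 1101 = 0111
  pos 11: 1110 XOR 1101 = 0011
Remainder (last 3 bits) = 011. This is the CRC / FCS.

011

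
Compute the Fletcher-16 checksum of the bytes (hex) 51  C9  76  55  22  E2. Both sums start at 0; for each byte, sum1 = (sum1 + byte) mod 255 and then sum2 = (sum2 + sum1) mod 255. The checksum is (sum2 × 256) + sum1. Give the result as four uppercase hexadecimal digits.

D9EB

Running sums (mod 255):
  after byte 0 (51): sum1=81, sum2=81
  after byte 1 (C9): sum1=27, sum2=108
  after byte 2 (76): sum1=145, sum2=253
  after byte 3 (55): sum1=230, sum2=228
  after byte 4 (22): sum1=9, sum2=237
  after byte 5 (E2): sum1=235, sum2=217
Checksum = sum2·256 + sum1 = 217·256 + 235 = 55787 = 0xD9EB.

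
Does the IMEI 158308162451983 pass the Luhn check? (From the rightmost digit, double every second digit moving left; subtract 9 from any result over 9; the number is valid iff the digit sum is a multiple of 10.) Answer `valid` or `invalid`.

invalid

From the right, keep odd positions and double even positions (subtract 9 from any doubled value over 9):
  doubled (positions 2,4,...): 7 2 8 3 7 6 1 → sum 34
  kept (positions 1,3,...): 3 9 5 2 1 0 8 1 → sum 29
Total = 63.
63 mod 10 = 3, so the number is invalid.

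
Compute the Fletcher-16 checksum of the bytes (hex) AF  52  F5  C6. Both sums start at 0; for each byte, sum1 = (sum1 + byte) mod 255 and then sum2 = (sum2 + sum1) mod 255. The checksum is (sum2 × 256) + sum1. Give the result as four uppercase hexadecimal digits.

Running sums (mod 255):
  after byte 0 (AF): sum1=175, sum2=175
  after byte 1 (52): sum1=2, sum2=177
  after byte 2 (F5): sum1=247, sum2=169
  after byte 3 (C6): sum1=190, sum2=104
Checksum = sum2·256 + sum1 = 104·256 + 190 = 26814 = 0x68BE.

68BE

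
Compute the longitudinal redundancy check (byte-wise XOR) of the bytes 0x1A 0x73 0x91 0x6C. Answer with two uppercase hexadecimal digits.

94

XOR the bytes together:
  start with 0x1A
  0x1A ⊕ 0x73 = 0x69
  0x69 ⊕ 0x91 = 0xF8
  0xF8 ⊕ 0x6C = 0x94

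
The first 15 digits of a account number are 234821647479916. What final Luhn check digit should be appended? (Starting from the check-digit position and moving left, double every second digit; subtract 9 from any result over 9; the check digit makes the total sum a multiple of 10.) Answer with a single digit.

9

Partial digits right→left: 6 1 9 9 7 4 7 4 6 1 2 8 4 3 2
Double every second digit counting from the check-digit position (so the 1st, 3rd, 5th, ... of the partial from the right).
  doubled (with −9 where >9): 3 9 5 5 3 4 8 4 → sum 41
  kept as-is: 1 9 4 4 1 8 3 → sum 30
Total = 41 + 30 = 71.
Check digit = (10 − (71 mod 10)) mod 10 = 9.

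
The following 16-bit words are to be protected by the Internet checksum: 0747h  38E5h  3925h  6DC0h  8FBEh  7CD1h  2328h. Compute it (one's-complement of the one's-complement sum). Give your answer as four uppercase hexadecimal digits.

E935

One's-complement addition (fold any carry out of bit 15 back into bit 0):
  0x0747 + 0x38E5 = 0x0402C
  0x402C + 0x3925 = 0x07951
  0x7951 + 0x6DC0 = 0x0E711
  0xE711 + 0x8FBE = 0x176CF → wrap carry → 0x76D0
  0x76D0 + 0x7CD1 = 0x0F3A1
  0xF3A1 + 0x2328 = 0x116C9 → wrap carry → 0x16CA
One's-complement sum = 0x16CA.
Checksum = ~0x16CA & 0xFFFF = 0xE935.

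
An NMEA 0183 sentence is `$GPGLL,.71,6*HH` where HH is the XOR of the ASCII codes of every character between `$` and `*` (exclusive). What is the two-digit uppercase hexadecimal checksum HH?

XOR the ASCII codes of the payload characters:
  'G' = 0x47 → acc = 0x47
  'P' = 0x50 → acc = 0x17
  'G' = 0x47 → acc = 0x50
  'L' = 0x4C → acc = 0x1C
  'L' = 0x4C → acc = 0x50
  ',' = 0x2C → acc = 0x7C
  '.' = 0x2E → acc = 0x52
  '7' = 0x37 → acc = 0x65
  '1' = 0x31 → acc = 0x54
  ',' = 0x2C → acc = 0x78
  '6' = 0x36 → acc = 0x4E
Checksum = 0x4E.

4E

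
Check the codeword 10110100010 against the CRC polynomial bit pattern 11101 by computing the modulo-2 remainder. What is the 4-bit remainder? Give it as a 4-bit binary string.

1110

Modulo-2 division of 10110100010 by 11101:
  pos 0: 10110 XOR 11101 = 01011
  pos 1: 10111 XOR 11101 = 01010
  pos 2: 10100 XOR 11101 = 01001
  pos 3: 10010 XOR 11101 = 01111
  pos 4: 11110 XOR 11101 = 00011
Remainder = 1110 (nonzero — an error is detected).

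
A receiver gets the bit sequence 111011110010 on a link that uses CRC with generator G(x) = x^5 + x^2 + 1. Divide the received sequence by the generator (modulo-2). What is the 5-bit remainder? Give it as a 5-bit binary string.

Modulo-2 division of 111011110010 by 100101:
  pos 0: 111011 XOR 100101 = 011110
  pos 1: 111101 XOR 100101 = 011000
  pos 2: 110001 XOR 100101 = 010100
  pos 3: 101000 XOR 100101 = 001101
  pos 5: 110101 XOR 100101 = 010000
  pos 6: 100000 XOR 100101 = 000101
Remainder = 00101 (nonzero — an error is detected).

00101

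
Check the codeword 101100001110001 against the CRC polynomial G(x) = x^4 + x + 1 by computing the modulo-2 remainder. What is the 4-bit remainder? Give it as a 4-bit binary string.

0000

Modulo-2 division of 101100001110001 by 10011:
  pos 0: 10110 XOR 10011 = 00101
  pos 2: 10100 XOR 10011 = 00111
  pos 4: 11101 XOR 10011 = 01110
  pos 5: 11101 XOR 10011 = 01110
  pos 6: 11101 XOR 10011 = 01110
  pos 7: 11100 XOR 10011 = 01111
  pos 8: 11110 XOR 10011 = 01101
  pos 9: 11010 XOR 10011 = 01001
  pos 10: 10011 XOR 10011 = 00000
Remainder = 0000 (zero — the frame passes the CRC check).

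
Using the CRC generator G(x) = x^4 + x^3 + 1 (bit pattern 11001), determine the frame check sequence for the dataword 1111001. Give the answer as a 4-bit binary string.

1111

Append 4 zeros: 11110010000. Divide by 11001 (XOR where the leading bit is 1):
  pos 0: 11110 XOR 11001 = 00111
  pos 2: 11101 XOR 11001 = 00100
  pos 4: 10000 XOR 11001 = 01001
  pos 5: 10010 XOR 11001 = 01011
  pos 6: 10110 XOR 11001 = 01111
Remainder (last 4 bits) = 1111. This is the CRC / FCS.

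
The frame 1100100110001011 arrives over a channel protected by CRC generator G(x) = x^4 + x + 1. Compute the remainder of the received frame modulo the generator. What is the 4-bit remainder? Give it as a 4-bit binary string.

Modulo-2 division of 1100100110001011 by 10011:
  pos 0: 11001 XOR 10011 = 01010
  pos 1: 10100 XOR 10011 = 00111
  pos 3: 11101 XOR 10011 = 01110
  pos 4: 11101 XOR 10011 = 01110
  pos 5: 11100 XOR 10011 = 01111
  pos 6: 11110 XOR 10011 = 01101
  pos 7: 11010 XOR 10011 = 01001
  pos 8: 10011 XOR 10011 = 00000
Remainder = 0011 (nonzero — an error is detected).

0011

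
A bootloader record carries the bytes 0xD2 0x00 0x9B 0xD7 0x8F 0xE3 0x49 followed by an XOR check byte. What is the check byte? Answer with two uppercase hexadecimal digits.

XOR the bytes together:
  start with 0xD2
  0xD2 ⊕ 0x00 = 0xD2
  0xD2 ⊕ 0x9B = 0x49
  0x49 ⊕ 0xD7 = 0x9E
  0x9E ⊕ 0x8F = 0x11
  0x11 ⊕ 0xE3 = 0xF2
  0xF2 ⊕ 0x49 = 0xBB

BB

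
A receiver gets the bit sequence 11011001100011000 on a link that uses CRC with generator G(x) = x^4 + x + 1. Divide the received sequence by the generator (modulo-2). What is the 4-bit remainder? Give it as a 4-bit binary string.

Modulo-2 division of 11011001100011000 by 10011:
  pos 0: 11011 XOR 10011 = 01000
  pos 1: 10000 XOR 10011 = 00011
  pos 4: 11011 XOR 10011 = 01000
  pos 5: 10000 XOR 10011 = 00011
  pos 8: 11001 XOR 10011 = 01010
  pos 9: 10101 XOR 10011 = 00110
  pos 11: 11000 XOR 10011 = 01011
  pos 12: 10110 XOR 10011 = 00101
Remainder = 0101 (nonzero — an error is detected).

0101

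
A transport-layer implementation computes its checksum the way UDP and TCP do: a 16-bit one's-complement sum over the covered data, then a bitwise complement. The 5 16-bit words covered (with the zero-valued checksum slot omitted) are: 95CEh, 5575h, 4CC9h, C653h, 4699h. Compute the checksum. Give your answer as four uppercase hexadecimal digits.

One's-complement addition (fold any carry out of bit 15 back into bit 0):
  0x95CE + 0x5575 = 0x0EB43
  0xEB43 + 0x4CC9 = 0x1380C → wrap carry → 0x380D
  0x380D + 0xC653 = 0x0FE60
  0xFE60 + 0x4699 = 0x144F9 → wrap carry → 0x44FA
One's-complement sum = 0x44FA.
Checksum = ~0x44FA & 0xFFFF = 0xBB05.

BB05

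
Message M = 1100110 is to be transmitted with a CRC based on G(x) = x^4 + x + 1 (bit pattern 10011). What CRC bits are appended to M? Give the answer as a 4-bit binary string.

Append 4 zeros: 11001100000. Divide by 10011 (XOR where the leading bit is 1):
  pos 0: 11001 XOR 10011 = 01010
  pos 1: 10101 XOR 10011 = 00110
  pos 3: 11000 XOR 10011 = 01011
  pos 4: 10110 XOR 10011 = 00101
  pos 6: 10100 XOR 10011 = 00111
Remainder (last 4 bits) = 0111. This is the CRC / FCS.

0111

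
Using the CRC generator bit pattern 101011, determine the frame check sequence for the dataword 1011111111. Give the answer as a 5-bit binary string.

11001

Append 5 zeros: 101111111100000. Divide by 101011 (XOR where the leading bit is 1):
  pos 0: 101111 XOR 101011 = 000100
  pos 3: 100111 XOR 101011 = 001100
  pos 5: 110010 XOR 101011 = 011001
  pos 6: 110010 XOR 101011 = 011001
  pos 7: 110010 XOR 101011 = 011001
  pos 8: 110010 XOR 101011 = 011001
  pos 9: 110010 XOR 101011 = 011001
Remainder (last 5 bits) = 11001. This is the CRC / FCS.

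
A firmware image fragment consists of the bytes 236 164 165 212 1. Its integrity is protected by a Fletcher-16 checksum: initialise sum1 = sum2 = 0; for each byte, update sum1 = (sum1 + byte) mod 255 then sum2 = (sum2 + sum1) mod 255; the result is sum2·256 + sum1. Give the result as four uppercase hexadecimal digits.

CE0D

Running sums (mod 255):
  after byte 0 (236): sum1=236, sum2=236
  after byte 1 (164): sum1=145, sum2=126
  after byte 2 (165): sum1=55, sum2=181
  after byte 3 (212): sum1=12, sum2=193
  after byte 4 (1): sum1=13, sum2=206
Checksum = sum2·256 + sum1 = 206·256 + 13 = 52749 = 0xCE0D.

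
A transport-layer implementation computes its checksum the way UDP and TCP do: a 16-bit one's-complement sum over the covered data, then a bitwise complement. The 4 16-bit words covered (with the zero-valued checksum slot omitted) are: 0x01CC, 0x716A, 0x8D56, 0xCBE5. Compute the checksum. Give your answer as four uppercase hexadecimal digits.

338D

One's-complement addition (fold any carry out of bit 15 back into bit 0):
  0x01CC + 0x716A = 0x07336
  0x7336 + 0x8D56 = 0x1008C → wrap carry → 0x008D
  0x008D + 0xCBE5 = 0x0CC72
One's-complement sum = 0xCC72.
Checksum = ~0xCC72 & 0xFFFF = 0x338D.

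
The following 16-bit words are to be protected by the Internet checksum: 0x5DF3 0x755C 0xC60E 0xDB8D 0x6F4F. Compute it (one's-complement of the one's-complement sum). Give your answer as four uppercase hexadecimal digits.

One's-complement addition (fold any carry out of bit 15 back into bit 0):
  0x5DF3 + 0x755C = 0x0D34F
  0xD34F + 0xC60E = 0x1995D → wrap carry → 0x995E
  0x995E + 0xDB8D = 0x174EB → wrap carry → 0x74EC
  0x74EC + 0x6F4F = 0x0E43B
One's-complement sum = 0xE43B.
Checksum = ~0xE43B & 0xFFFF = 0x1BC4.

1BC4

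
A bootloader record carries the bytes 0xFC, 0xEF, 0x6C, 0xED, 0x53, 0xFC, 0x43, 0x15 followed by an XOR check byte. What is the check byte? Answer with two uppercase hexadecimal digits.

XOR the bytes together:
  start with 0xFC
  0xFC ⊕ 0xEF = 0x13
  0x13 ⊕ 0x6C = 0x7F
  0x7F ⊕ 0xED = 0x92
  0x92 ⊕ 0x53 = 0xC1
  0xC1 ⊕ 0xFC = 0x3D
  0x3D ⊕ 0x43 = 0x7E
  0x7E ⊕ 0x15 = 0x6B

6B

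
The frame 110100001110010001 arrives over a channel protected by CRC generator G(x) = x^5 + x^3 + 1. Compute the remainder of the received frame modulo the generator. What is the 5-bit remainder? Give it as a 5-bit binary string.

01100

Modulo-2 division of 110100001110010001 by 101001:
  pos 0: 110100 XOR 101001 = 011101
  pos 1: 111010 XOR 101001 = 010011
  pos 2: 100110 XOR 101001 = 001111
  pos 4: 111111 XOR 101001 = 010110
  pos 5: 101101 XOR 101001 = 000100
  pos 8: 100001 XOR 101001 = 001000
  pos 10: 100000 XOR 101001 = 001001
  pos 12: 100101 XOR 101001 = 001100
Remainder = 01100 (nonzero — an error is detected).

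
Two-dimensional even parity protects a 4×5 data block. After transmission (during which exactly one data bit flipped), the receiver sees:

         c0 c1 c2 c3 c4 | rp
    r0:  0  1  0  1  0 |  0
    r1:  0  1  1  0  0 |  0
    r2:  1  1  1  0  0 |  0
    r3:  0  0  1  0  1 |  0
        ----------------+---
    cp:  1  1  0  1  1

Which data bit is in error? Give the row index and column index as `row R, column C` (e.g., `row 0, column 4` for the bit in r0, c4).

Recompute each row's even parity and compare to rp:
  r0: data parity 0, sent rp 0 → ok
  r1: data parity 0, sent rp 0 → ok
  r2: data parity 1, sent rp 0 → mismatch
  r3: data parity 0, sent rp 0 → ok
Recompute each column's even parity and compare to cp:
  c0: data parity 1, sent cp 1 → ok
  c1: data parity 1, sent cp 1 → ok
  c2: data parity 1, sent cp 0 → mismatch
  c3: data parity 1, sent cp 1 → ok
  c4: data parity 1, sent cp 1 → ok
Exactly one row (r2) and one column (c2) fail → the flipped bit is at their intersection.

row 2, column 2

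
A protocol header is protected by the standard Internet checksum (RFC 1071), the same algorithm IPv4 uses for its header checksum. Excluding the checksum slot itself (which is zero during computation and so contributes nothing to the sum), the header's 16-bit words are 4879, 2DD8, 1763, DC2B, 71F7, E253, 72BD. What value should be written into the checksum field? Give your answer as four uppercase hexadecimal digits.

One's-complement addition (fold any carry out of bit 15 back into bit 0):
  0x4879 + 0x2DD8 = 0x07651
  0x7651 + 0x1763 = 0x08DB4
  0x8DB4 + 0xDC2B = 0x169DF → wrap carry → 0x69E0
  0x69E0 + 0x71F7 = 0x0DBD7
  0xDBD7 + 0xE253 = 0x1BE2A → wrap carry → 0xBE2B
  0xBE2B + 0x72BD = 0x130E8 → wrap carry → 0x30E9
One's-complement sum = 0x30E9.
Checksum = ~0x30E9 & 0xFFFF = 0xCF16.

CF16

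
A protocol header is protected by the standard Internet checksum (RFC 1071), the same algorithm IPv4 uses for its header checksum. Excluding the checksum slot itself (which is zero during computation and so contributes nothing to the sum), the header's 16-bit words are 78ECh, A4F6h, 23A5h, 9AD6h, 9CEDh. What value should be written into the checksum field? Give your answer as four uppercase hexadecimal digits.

One's-complement addition (fold any carry out of bit 15 back into bit 0):
  0x78EC + 0xA4F6 = 0x11DE2 → wrap carry → 0x1DE3
  0x1DE3 + 0x23A5 = 0x04188
  0x4188 + 0x9AD6 = 0x0DC5E
  0xDC5E + 0x9CED = 0x1794B → wrap carry → 0x794C
One's-complement sum = 0x794C.
Checksum = ~0x794C & 0xFFFF = 0x86B3.

86B3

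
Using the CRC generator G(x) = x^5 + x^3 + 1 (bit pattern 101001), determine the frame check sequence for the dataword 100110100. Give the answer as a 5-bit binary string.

Append 5 zeros: 10011010000000. Divide by 101001 (XOR where the leading bit is 1):
  pos 0: 100110 XOR 101001 = 001111
  pos 2: 111110 XOR 101001 = 010111
  pos 3: 101110 XOR 101001 = 000111
  pos 6: 111000 XOR 101001 = 010001
  pos 7: 100010 XOR 101001 = 001011
Remainder (last 5 bits) = 10110. This is the CRC / FCS.

10110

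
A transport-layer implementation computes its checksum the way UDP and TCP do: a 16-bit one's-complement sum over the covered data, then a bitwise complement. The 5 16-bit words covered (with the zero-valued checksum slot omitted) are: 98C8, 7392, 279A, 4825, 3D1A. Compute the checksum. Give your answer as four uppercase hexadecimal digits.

One's-complement addition (fold any carry out of bit 15 back into bit 0):
  0x98C8 + 0x7392 = 0x10C5A → wrap carry → 0x0C5B
  0x0C5B + 0x279A = 0x033F5
  0x33F5 + 0x4825 = 0x07C1A
  0x7C1A + 0x3D1A = 0x0B934
One's-complement sum = 0xB934.
Checksum = ~0xB934 & 0xFFFF = 0x46CB.

46CB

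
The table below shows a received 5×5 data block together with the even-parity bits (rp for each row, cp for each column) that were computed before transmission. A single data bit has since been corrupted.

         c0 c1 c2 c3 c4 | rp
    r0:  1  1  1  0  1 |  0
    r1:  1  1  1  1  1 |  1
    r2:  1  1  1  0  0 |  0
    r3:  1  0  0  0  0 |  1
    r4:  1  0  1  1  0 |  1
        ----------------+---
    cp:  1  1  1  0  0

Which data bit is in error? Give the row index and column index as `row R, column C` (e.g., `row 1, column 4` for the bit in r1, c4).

Recompute each row's even parity and compare to rp:
  r0: data parity 0, sent rp 0 → ok
  r1: data parity 1, sent rp 1 → ok
  r2: data parity 1, sent rp 0 → mismatch
  r3: data parity 1, sent rp 1 → ok
  r4: data parity 1, sent rp 1 → ok
Recompute each column's even parity and compare to cp:
  c0: data parity 1, sent cp 1 → ok
  c1: data parity 1, sent cp 1 → ok
  c2: data parity 0, sent cp 1 → mismatch
  c3: data parity 0, sent cp 0 → ok
  c4: data parity 0, sent cp 0 → ok
Exactly one row (r2) and one column (c2) fail → the flipped bit is at their intersection.

row 2, column 2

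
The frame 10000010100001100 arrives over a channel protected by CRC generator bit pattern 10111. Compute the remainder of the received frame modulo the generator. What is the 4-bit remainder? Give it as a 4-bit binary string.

0010

Modulo-2 division of 10000010100001100 by 10111:
  pos 0: 10000 XOR 10111 = 00111
  pos 2: 11101 XOR 10111 = 01010
  pos 3: 10100 XOR 10111 = 00011
  pos 6: 11100 XOR 10111 = 01011
  pos 7: 10110 XOR 10111 = 00001
  pos 11: 10110 XOR 10111 = 00001
Remainder = 0010 (nonzero — an error is detected).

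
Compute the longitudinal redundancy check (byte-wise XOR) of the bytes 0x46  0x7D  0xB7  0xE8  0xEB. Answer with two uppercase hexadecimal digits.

8F

XOR the bytes together:
  start with 0x46
  0x46 ⊕ 0x7D = 0x3B
  0x3B ⊕ 0xB7 = 0x8C
  0x8C ⊕ 0xE8 = 0x64
  0x64 ⊕ 0xEB = 0x8F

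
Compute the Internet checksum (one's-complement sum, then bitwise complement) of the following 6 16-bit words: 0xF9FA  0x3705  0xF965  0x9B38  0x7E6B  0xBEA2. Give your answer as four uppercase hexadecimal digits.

FD52

One's-complement addition (fold any carry out of bit 15 back into bit 0):
  0xF9FA + 0x3705 = 0x130FF → wrap carry → 0x3100
  0x3100 + 0xF965 = 0x12A65 → wrap carry → 0x2A66
  0x2A66 + 0x9B38 = 0x0C59E
  0xC59E + 0x7E6B = 0x14409 → wrap carry → 0x440A
  0x440A + 0xBEA2 = 0x102AC → wrap carry → 0x02AD
One's-complement sum = 0x02AD.
Checksum = ~0x02AD & 0xFFFF = 0xFD52.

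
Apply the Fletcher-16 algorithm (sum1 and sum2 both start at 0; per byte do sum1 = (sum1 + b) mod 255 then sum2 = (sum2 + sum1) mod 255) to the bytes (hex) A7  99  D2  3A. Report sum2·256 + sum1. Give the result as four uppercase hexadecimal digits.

4B4E

Running sums (mod 255):
  after byte 0 (A7): sum1=167, sum2=167
  after byte 1 (99): sum1=65, sum2=232
  after byte 2 (D2): sum1=20, sum2=252
  after byte 3 (3A): sum1=78, sum2=75
Checksum = sum2·256 + sum1 = 75·256 + 78 = 19278 = 0x4B4E.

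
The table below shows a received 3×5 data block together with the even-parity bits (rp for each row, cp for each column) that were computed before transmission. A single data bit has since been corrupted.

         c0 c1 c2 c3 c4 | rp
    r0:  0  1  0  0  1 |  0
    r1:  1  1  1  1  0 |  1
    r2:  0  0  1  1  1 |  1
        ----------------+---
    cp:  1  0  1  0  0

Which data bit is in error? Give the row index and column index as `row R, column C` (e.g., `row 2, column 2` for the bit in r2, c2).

Recompute each row's even parity and compare to rp:
  r0: data parity 0, sent rp 0 → ok
  r1: data parity 0, sent rp 1 → mismatch
  r2: data parity 1, sent rp 1 → ok
Recompute each column's even parity and compare to cp:
  c0: data parity 1, sent cp 1 → ok
  c1: data parity 0, sent cp 0 → ok
  c2: data parity 0, sent cp 1 → mismatch
  c3: data parity 0, sent cp 0 → ok
  c4: data parity 0, sent cp 0 → ok
Exactly one row (r1) and one column (c2) fail → the flipped bit is at their intersection.

row 1, column 2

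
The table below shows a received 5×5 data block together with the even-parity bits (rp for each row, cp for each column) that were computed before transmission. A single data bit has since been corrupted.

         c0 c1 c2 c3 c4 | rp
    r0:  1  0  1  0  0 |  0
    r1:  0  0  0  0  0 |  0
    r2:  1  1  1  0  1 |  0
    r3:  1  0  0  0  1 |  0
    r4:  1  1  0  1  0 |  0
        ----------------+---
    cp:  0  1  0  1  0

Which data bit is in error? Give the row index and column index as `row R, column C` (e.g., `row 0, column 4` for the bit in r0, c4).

row 4, column 1

Recompute each row's even parity and compare to rp:
  r0: data parity 0, sent rp 0 → ok
  r1: data parity 0, sent rp 0 → ok
  r2: data parity 0, sent rp 0 → ok
  r3: data parity 0, sent rp 0 → ok
  r4: data parity 1, sent rp 0 → mismatch
Recompute each column's even parity and compare to cp:
  c0: data parity 0, sent cp 0 → ok
  c1: data parity 0, sent cp 1 → mismatch
  c2: data parity 0, sent cp 0 → ok
  c3: data parity 1, sent cp 1 → ok
  c4: data parity 0, sent cp 0 → ok
Exactly one row (r4) and one column (c1) fail → the flipped bit is at their intersection.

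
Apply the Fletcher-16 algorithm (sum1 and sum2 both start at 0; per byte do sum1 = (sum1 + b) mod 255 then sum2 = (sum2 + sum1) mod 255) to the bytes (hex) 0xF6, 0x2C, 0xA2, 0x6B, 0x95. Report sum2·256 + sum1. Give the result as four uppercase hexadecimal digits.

Running sums (mod 255):
  after byte 0 (0xF6): sum1=246, sum2=246
  after byte 1 (0x2C): sum1=35, sum2=26
  after byte 2 (0xA2): sum1=197, sum2=223
  after byte 3 (0x6B): sum1=49, sum2=17
  after byte 4 (0x95): sum1=198, sum2=215
Checksum = sum2·256 + sum1 = 215·256 + 198 = 55238 = 0xD7C6.

D7C6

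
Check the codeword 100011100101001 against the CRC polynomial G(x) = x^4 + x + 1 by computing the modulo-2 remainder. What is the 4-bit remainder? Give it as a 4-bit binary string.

Modulo-2 division of 100011100101001 by 10011:
  pos 0: 10001 XOR 10011 = 00010
  pos 3: 10110 XOR 10011 = 00101
  pos 5: 10101 XOR 10011 = 00110
  pos 7: 11001 XOR 10011 = 01010
  pos 8: 10100 XOR 10011 = 00111
  pos 10: 11101 XOR 10011 = 01110
Remainder = 1110 (nonzero — an error is detected).

1110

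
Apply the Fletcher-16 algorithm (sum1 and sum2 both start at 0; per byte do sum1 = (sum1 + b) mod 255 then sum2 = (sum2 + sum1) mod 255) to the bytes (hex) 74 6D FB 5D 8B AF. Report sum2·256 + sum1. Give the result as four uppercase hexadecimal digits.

AC76

Running sums (mod 255):
  after byte 0 (74): sum1=116, sum2=116
  after byte 1 (6D): sum1=225, sum2=86
  after byte 2 (FB): sum1=221, sum2=52
  after byte 3 (5D): sum1=59, sum2=111
  after byte 4 (8B): sum1=198, sum2=54
  after byte 5 (AF): sum1=118, sum2=172
Checksum = sum2·256 + sum1 = 172·256 + 118 = 44150 = 0xAC76.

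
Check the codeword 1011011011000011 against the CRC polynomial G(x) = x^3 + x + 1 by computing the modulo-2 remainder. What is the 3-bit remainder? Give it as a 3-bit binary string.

000

Modulo-2 division of 1011011011000011 by 1011:
  pos 0: 1011 XOR 1011 = 0000
  pos 5: 1101 XOR 1011 = 0110
  pos 6: 1101 XOR 1011 = 0110
  pos 7: 1100 XOR 1011 = 0111
  pos 8: 1110 XOR 1011 = 0101
  pos 9: 1010 XOR 1011 = 0001
  pos 12: 1011 XOR 1011 = 0000
Remainder = 000 (zero — the frame passes the CRC check).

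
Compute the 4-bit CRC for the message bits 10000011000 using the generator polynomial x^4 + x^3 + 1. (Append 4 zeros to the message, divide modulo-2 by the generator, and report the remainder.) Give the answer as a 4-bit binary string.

0101

Append 4 zeros: 100000110000000. Divide by 11001 (XOR where the leading bit is 1):
  pos 0: 10000 XOR 11001 = 01001
  pos 1: 10010 XOR 11001 = 01011
  pos 2: 10111 XOR 11001 = 01110
  pos 3: 11101 XOR 11001 = 00100
  pos 5: 10000 XOR 11001 = 01001
  pos 6: 10010 XOR 11001 = 01011
  pos 7: 10110 XOR 11001 = 01111
  pos 8: 11110 XOR 11001 = 00111
  pos 10: 11100 XOR 11001 = 00101
Remainder (last 4 bits) = 0101. This is the CRC / FCS.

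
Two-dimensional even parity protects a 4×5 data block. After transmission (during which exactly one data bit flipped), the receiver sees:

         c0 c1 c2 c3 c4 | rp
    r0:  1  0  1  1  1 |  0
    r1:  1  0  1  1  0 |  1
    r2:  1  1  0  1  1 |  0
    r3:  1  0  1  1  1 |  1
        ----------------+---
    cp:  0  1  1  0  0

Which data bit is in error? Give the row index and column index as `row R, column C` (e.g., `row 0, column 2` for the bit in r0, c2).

Recompute each row's even parity and compare to rp:
  r0: data parity 0, sent rp 0 → ok
  r1: data parity 1, sent rp 1 → ok
  r2: data parity 0, sent rp 0 → ok
  r3: data parity 0, sent rp 1 → mismatch
Recompute each column's even parity and compare to cp:
  c0: data parity 0, sent cp 0 → ok
  c1: data parity 1, sent cp 1 → ok
  c2: data parity 1, sent cp 1 → ok
  c3: data parity 0, sent cp 0 → ok
  c4: data parity 1, sent cp 0 → mismatch
Exactly one row (r3) and one column (c4) fail → the flipped bit is at their intersection.

row 3, column 4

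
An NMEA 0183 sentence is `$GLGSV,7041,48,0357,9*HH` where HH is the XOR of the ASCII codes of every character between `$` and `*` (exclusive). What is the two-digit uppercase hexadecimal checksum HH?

XOR the ASCII codes of the payload characters:
  'G' = 0x47 → acc = 0x47
  'L' = 0x4C → acc = 0x0B
  'G' = 0x47 → acc = 0x4C
  'S' = 0x53 → acc = 0x1F
  'V' = 0x56 → acc = 0x49
  ',' = 0x2C → acc = 0x65
  '7' = 0x37 → acc = 0x52
  '0' = 0x30 → acc = 0x62
  '4' = 0x34 → acc = 0x56
  '1' = 0x31 → acc = 0x67
  ',' = 0x2C → acc = 0x4B
  '4' = 0x34 → acc = 0x7F
  '8' = 0x38 → acc = 0x47
  ',' = 0x2C → acc = 0x6B
  '0' = 0x30 → acc = 0x5B
  '3' = 0x33 → acc = 0x68
  '5' = 0x35 → acc = 0x5D
  '7' = 0x37 → acc = 0x6A
  ',' = 0x2C → acc = 0x46
  '9' = 0x39 → acc = 0x7F
Checksum = 0x7F.

7F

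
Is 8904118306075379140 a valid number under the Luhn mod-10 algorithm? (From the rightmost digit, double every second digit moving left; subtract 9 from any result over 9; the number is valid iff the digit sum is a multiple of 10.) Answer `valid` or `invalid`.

invalid

From the right, keep odd positions and double even positions (subtract 9 from any doubled value over 9):
  doubled (positions 2,4,...): 8 9 6 5 3 6 2 8 9 → sum 56
  kept (positions 1,3,...): 0 1 7 5 0 0 8 1 0 8 → sum 30
Total = 86.
86 mod 10 = 6, so the number is invalid.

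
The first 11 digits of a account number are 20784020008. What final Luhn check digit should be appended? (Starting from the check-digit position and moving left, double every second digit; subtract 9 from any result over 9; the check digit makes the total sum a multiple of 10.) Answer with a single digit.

4

Partial digits right→left: 8 0 0 0 2 0 4 8 7 0 2
Double every second digit counting from the check-digit position (so the 1st, 3rd, 5th, ... of the partial from the right).
  doubled (with −9 where >9): 7 0 4 8 5 4 → sum 28
  kept as-is: 0 0 0 8 0 → sum 8
Total = 28 + 8 = 36.
Check digit = (10 − (36 mod 10)) mod 10 = 4.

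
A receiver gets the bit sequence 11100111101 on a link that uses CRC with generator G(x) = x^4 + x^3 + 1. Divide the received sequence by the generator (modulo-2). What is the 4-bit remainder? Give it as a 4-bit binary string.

Modulo-2 division of 11100111101 by 11001:
  pos 0: 11100 XOR 11001 = 00101
  pos 2: 10111 XOR 11001 = 01110
  pos 3: 11101 XOR 11001 = 00100
  pos 5: 10010 XOR 11001 = 01011
  pos 6: 10111 XOR 11001 = 01110
Remainder = 1110 (nonzero — an error is detected).

1110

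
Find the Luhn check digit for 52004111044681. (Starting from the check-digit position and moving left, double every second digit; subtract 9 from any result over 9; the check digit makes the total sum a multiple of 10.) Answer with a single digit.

Partial digits right→left: 1 8 6 4 4 0 1 1 1 4 0 0 2 5
Double every second digit counting from the check-digit position (so the 1st, 3rd, 5th, ... of the partial from the right).
  doubled (with −9 where >9): 2 3 8 2 2 0 4 → sum 21
  kept as-is: 8 4 0 1 4 0 5 → sum 22
Total = 21 + 22 = 43.
Check digit = (10 − (43 mod 10)) mod 10 = 7.

7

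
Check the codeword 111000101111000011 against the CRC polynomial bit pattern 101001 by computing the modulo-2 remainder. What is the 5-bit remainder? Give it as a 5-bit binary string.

Modulo-2 division of 111000101111000011 by 101001:
  pos 0: 111000 XOR 101001 = 010001
  pos 1: 100011 XOR 101001 = 001010
  pos 3: 101001 XOR 101001 = 000000
  pos 9: 111000 XOR 101001 = 010001
  pos 10: 100010 XOR 101001 = 001011
  pos 12: 101111 XOR 101001 = 000110
Remainder = 00110 (nonzero — an error is detected).

00110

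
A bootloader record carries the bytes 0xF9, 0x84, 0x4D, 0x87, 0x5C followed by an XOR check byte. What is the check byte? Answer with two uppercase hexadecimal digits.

EB

XOR the bytes together:
  start with 0xF9
  0xF9 ⊕ 0x84 = 0x7D
  0x7D ⊕ 0x4D = 0x30
  0x30 ⊕ 0x87 = 0xB7
  0xB7 ⊕ 0x5C = 0xEB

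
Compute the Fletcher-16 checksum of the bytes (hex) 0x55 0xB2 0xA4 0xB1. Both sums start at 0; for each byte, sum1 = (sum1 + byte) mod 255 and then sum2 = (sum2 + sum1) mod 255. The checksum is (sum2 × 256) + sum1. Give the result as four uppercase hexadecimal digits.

Running sums (mod 255):
  after byte 0 (0x55): sum1=85, sum2=85
  after byte 1 (0xB2): sum1=8, sum2=93
  after byte 2 (0xA4): sum1=172, sum2=10
  after byte 3 (0xB1): sum1=94, sum2=104
Checksum = sum2·256 + sum1 = 104·256 + 94 = 26718 = 0x685E.

685E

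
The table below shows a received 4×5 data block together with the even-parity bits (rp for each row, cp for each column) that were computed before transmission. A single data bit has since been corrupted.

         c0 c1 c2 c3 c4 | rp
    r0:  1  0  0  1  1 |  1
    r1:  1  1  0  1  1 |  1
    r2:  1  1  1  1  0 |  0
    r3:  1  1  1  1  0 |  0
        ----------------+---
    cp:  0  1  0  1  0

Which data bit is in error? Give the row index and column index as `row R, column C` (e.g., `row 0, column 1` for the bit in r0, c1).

row 1, column 3

Recompute each row's even parity and compare to rp:
  r0: data parity 1, sent rp 1 → ok
  r1: data parity 0, sent rp 1 → mismatch
  r2: data parity 0, sent rp 0 → ok
  r3: data parity 0, sent rp 0 → ok
Recompute each column's even parity and compare to cp:
  c0: data parity 0, sent cp 0 → ok
  c1: data parity 1, sent cp 1 → ok
  c2: data parity 0, sent cp 0 → ok
  c3: data parity 0, sent cp 1 → mismatch
  c4: data parity 0, sent cp 0 → ok
Exactly one row (r1) and one column (c3) fail → the flipped bit is at their intersection.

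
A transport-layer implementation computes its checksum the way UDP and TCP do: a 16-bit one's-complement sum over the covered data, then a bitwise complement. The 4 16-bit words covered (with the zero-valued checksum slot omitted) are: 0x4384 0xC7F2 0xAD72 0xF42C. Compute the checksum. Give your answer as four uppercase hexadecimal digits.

One's-complement addition (fold any carry out of bit 15 back into bit 0):
  0x4384 + 0xC7F2 = 0x10B76 → wrap carry → 0x0B77
  0x0B77 + 0xAD72 = 0x0B8E9
  0xB8E9 + 0xF42C = 0x1AD15 → wrap carry → 0xAD16
One's-complement sum = 0xAD16.
Checksum = ~0xAD16 & 0xFFFF = 0x52E9.

52E9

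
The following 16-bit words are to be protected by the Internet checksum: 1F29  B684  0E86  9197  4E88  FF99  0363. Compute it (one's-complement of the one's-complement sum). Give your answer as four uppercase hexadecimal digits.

One's-complement addition (fold any carry out of bit 15 back into bit 0):
  0x1F29 + 0xB684 = 0x0D5AD
  0xD5AD + 0x0E86 = 0x0E433
  0xE433 + 0x9197 = 0x175CA → wrap carry → 0x75CB
  0x75CB + 0x4E88 = 0x0C453
  0xC453 + 0xFF99 = 0x1C3EC → wrap carry → 0xC3ED
  0xC3ED + 0x0363 = 0x0C750
One's-complement sum = 0xC750.
Checksum = ~0xC750 & 0xFFFF = 0x38AF.

38AF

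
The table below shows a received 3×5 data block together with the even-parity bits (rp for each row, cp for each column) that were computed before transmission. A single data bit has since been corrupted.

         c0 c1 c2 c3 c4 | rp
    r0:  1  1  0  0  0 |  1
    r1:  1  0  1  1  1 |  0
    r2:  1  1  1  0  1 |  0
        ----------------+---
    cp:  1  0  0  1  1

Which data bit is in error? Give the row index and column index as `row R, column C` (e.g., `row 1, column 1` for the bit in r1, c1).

Recompute each row's even parity and compare to rp:
  r0: data parity 0, sent rp 1 → mismatch
  r1: data parity 0, sent rp 0 → ok
  r2: data parity 0, sent rp 0 → ok
Recompute each column's even parity and compare to cp:
  c0: data parity 1, sent cp 1 → ok
  c1: data parity 0, sent cp 0 → ok
  c2: data parity 0, sent cp 0 → ok
  c3: data parity 1, sent cp 1 → ok
  c4: data parity 0, sent cp 1 → mismatch
Exactly one row (r0) and one column (c4) fail → the flipped bit is at their intersection.

row 0, column 4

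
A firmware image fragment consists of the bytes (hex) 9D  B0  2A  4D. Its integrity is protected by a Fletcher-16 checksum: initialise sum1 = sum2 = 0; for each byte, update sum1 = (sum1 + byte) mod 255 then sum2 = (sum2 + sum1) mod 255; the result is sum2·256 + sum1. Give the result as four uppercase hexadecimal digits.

Running sums (mod 255):
  after byte 0 (9D): sum1=157, sum2=157
  after byte 1 (B0): sum1=78, sum2=235
  after byte 2 (2A): sum1=120, sum2=100
  after byte 3 (4D): sum1=197, sum2=42
Checksum = sum2·256 + sum1 = 42·256 + 197 = 10949 = 0x2AC5.

2AC5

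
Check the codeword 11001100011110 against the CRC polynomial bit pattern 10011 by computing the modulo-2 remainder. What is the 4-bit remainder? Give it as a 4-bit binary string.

Modulo-2 division of 11001100011110 by 10011:
  pos 0: 11001 XOR 10011 = 01010
  pos 1: 10101 XOR 10011 = 00110
  pos 3: 11000 XOR 10011 = 01011
  pos 4: 10110 XOR 10011 = 00101
  pos 6: 10111 XOR 10011 = 00100
  pos 8: 10011 XOR 10011 = 00000
Remainder = 0000 (zero — the frame passes the CRC check).

0000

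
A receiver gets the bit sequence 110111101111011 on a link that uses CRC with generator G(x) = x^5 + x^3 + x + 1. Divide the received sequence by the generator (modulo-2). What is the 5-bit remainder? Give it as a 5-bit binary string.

00000

Modulo-2 division of 110111101111011 by 101011:
  pos 0: 110111 XOR 101011 = 011100
  pos 1: 111001 XOR 101011 = 010010
  pos 2: 100100 XOR 101011 = 001111
  pos 4: 111111 XOR 101011 = 010100
  pos 5: 101001 XOR 101011 = 000010
  pos 9: 101011 XOR 101011 = 000000
Remainder = 00000 (zero — the frame passes the CRC check).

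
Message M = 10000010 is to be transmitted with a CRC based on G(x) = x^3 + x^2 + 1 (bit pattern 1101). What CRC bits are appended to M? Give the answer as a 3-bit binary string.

Append 3 zeros: 10000010000. Divide by 1101 (XOR where the leading bit is 1):
  pos 0: 1000 XOR 1101 = 0101
  pos 1: 1010 XOR 1101 = 0111
  pos 2: 1110 XOR 1101 = 0011
  pos 4: 1110 XOR 1101 = 0011
  pos 6: 1100 XOR 1101 = 0001
Remainder (last 3 bits) = 010. This is the CRC / FCS.

010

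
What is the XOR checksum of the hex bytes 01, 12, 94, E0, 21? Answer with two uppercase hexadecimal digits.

46

XOR the bytes together:
  start with 0x01
  0x01 ⊕ 0x12 = 0x13
  0x13 ⊕ 0x94 = 0x87
  0x87 ⊕ 0xE0 = 0x67
  0x67 ⊕ 0x21 = 0x46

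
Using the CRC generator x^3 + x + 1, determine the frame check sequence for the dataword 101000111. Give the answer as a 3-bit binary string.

000

Append 3 zeros: 101000111000. Divide by 1011 (XOR where the leading bit is 1):
  pos 0: 1010 XOR 1011 = 0001
  pos 3: 1001 XOR 1011 = 0010
  pos 5: 1011 XOR 1011 = 0000
Remainder (last 3 bits) = 000. This is the CRC / FCS.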